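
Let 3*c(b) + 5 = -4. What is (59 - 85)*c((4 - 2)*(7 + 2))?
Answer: 78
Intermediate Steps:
c(b) = -3 (c(b) = -5/3 + (1/3)*(-4) = -5/3 - 4/3 = -3)
(59 - 85)*c((4 - 2)*(7 + 2)) = (59 - 85)*(-3) = -26*(-3) = 78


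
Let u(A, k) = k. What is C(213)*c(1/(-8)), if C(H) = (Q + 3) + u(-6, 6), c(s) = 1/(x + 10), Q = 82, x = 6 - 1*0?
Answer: 91/16 ≈ 5.6875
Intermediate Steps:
x = 6 (x = 6 + 0 = 6)
c(s) = 1/16 (c(s) = 1/(6 + 10) = 1/16)
C(H) = 91 (C(H) = (82 + 3) + 6 = 85 + 6 = 91)
C(213)*c(1/(-8)) = 91*(1/16) = 91/16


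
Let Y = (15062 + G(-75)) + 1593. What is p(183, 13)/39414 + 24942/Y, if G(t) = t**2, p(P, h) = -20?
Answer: 245654597/219535980 ≈ 1.1190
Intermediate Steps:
Y = 22280 (Y = (15062 + (-75)**2) + 1593 = (15062 + 5625) + 1593 = 20687 + 1593 = 22280)
p(183, 13)/39414 + 24942/Y = -20/39414 + 24942/22280 = -20*1/39414 + 24942*(1/22280) = -10/19707 + 12471/11140 = 245654597/219535980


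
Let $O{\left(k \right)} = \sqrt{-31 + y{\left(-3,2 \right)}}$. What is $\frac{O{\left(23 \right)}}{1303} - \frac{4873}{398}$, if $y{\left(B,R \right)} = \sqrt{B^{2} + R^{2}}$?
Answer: $- \frac{4873}{398} + \frac{i \sqrt{31 - \sqrt{13}}}{1303} \approx -12.244 + 0.0040169 i$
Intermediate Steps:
$O{\left(k \right)} = \sqrt{-31 + \sqrt{13}}$ ($O{\left(k \right)} = \sqrt{-31 + \sqrt{\left(-3\right)^{2} + 2^{2}}} = \sqrt{-31 + \sqrt{9 + 4}} = \sqrt{-31 + \sqrt{13}}$)
$\frac{O{\left(23 \right)}}{1303} - \frac{4873}{398} = \frac{\sqrt{-31 + \sqrt{13}}}{1303} - \frac{4873}{398} = - \frac{4873}{398} + \frac{\sqrt{-31 + \sqrt{13}}}{1303}$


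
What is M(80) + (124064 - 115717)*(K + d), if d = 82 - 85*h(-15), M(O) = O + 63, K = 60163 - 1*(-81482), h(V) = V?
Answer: 1193637837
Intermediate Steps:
K = 141645 (K = 60163 + 81482 = 141645)
M(O) = 63 + O
d = 1357 (d = 82 - 85*(-15) = 82 + 1275 = 1357)
M(80) + (124064 - 115717)*(K + d) = (63 + 80) + (124064 - 115717)*(141645 + 1357) = 143 + 8347*143002 = 143 + 1193637694 = 1193637837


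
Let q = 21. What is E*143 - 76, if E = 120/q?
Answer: 5188/7 ≈ 741.14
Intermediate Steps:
E = 40/7 (E = 120/21 = 120*(1/21) = 40/7 ≈ 5.7143)
E*143 - 76 = (40/7)*143 - 76 = 5720/7 - 76 = 5188/7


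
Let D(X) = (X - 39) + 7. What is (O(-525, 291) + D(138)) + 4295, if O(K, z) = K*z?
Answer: -148374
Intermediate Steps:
D(X) = -32 + X (D(X) = (-39 + X) + 7 = -32 + X)
(O(-525, 291) + D(138)) + 4295 = (-525*291 + (-32 + 138)) + 4295 = (-152775 + 106) + 4295 = -152669 + 4295 = -148374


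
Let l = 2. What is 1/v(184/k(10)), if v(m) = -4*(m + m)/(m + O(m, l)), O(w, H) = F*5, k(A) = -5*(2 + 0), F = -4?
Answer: -6/23 ≈ -0.26087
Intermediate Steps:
k(A) = -10 (k(A) = -5*2 = -10)
O(w, H) = -20 (O(w, H) = -4*5 = -20)
v(m) = -8*m/(-20 + m) (v(m) = -4*(m + m)/(m - 20) = -4*2*m/(-20 + m) = -8*m/(-20 + m))
1/v(184/k(10)) = 1/(-8*184/(-10)/(-20 + 184/(-10))) = 1/(-8*184*(-⅒)/(-20 + 184*(-⅒))) = 1/(-8*(-92/5)/(-20 - 92/5)) = 1/(-8*(-92/5)/(-192/5)) = 1/(-8*(-92/5)*(-5/192)) = 1/(-23/6) = -6/23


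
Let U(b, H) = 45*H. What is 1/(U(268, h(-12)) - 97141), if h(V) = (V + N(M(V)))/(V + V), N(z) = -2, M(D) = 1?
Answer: -4/388459 ≈ -1.0297e-5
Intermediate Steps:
h(V) = (-2 + V)/(2*V) (h(V) = (V - 2)/(V + V) = (-2 + V)/((2*V)) = (-2 + V)*(1/(2*V)) = (-2 + V)/(2*V))
1/(U(268, h(-12)) - 97141) = 1/(45*((½)*(-2 - 12)/(-12)) - 97141) = 1/(45*((½)*(-1/12)*(-14)) - 97141) = 1/(45*(7/12) - 97141) = 1/(105/4 - 97141) = 1/(-388459/4) = -4/388459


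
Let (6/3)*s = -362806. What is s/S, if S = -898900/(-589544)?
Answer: -26736262558/224725 ≈ -1.1897e+5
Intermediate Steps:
s = -181403 (s = (1/2)*(-362806) = -181403)
S = 224725/147386 (S = -898900*(-1/589544) = 224725/147386 ≈ 1.5247)
s/S = -181403/224725/147386 = -181403*147386/224725 = -26736262558/224725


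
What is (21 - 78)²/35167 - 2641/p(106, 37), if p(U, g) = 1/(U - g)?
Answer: -6408443994/35167 ≈ -1.8223e+5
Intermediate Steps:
(21 - 78)²/35167 - 2641/p(106, 37) = (21 - 78)²/35167 - 2641/(1/(106 - 1*37)) = (-57)²*(1/35167) - 2641/(1/(106 - 37)) = 3249*(1/35167) - 2641/(1/69) = 3249/35167 - 2641/1/69 = 3249/35167 - 2641*69 = 3249/35167 - 182229 = -6408443994/35167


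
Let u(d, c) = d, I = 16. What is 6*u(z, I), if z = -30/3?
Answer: -60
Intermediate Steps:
z = -10 (z = -30*1/3 = -10)
6*u(z, I) = 6*(-10) = -60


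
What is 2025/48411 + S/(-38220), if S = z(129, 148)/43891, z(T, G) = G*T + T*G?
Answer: 10478757299/250648553155 ≈ 0.041807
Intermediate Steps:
z(T, G) = 2*G*T (z(T, G) = G*T + G*T = 2*G*T)
S = 38184/43891 (S = (2*148*129)/43891 = 38184*(1/43891) = 38184/43891 ≈ 0.86997)
2025/48411 + S/(-38220) = 2025/48411 + (38184/43891)/(-38220) = 2025*(1/48411) + (38184/43891)*(-1/38220) = 75/1793 - 3182/139792835 = 10478757299/250648553155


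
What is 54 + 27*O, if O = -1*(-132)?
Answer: 3618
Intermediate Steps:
O = 132
54 + 27*O = 54 + 27*132 = 54 + 3564 = 3618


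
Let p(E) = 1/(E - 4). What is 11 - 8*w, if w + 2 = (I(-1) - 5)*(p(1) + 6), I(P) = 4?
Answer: 217/3 ≈ 72.333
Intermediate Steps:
p(E) = 1/(-4 + E)
w = -23/3 (w = -2 + (4 - 5)*(1/(-4 + 1) + 6) = -2 - (1/(-3) + 6) = -2 - (-1/3 + 6) = -2 - 1*17/3 = -2 - 17/3 = -23/3 ≈ -7.6667)
11 - 8*w = 11 - 8*(-23/3) = 11 + 184/3 = 217/3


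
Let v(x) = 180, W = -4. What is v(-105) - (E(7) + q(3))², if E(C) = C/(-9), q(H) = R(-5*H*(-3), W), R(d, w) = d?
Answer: -143824/81 ≈ -1775.6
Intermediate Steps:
q(H) = 15*H (q(H) = -5*H*(-3) = 15*H)
E(C) = -C/9 (E(C) = C*(-⅑) = -C/9)
v(-105) - (E(7) + q(3))² = 180 - (-⅑*7 + 15*3)² = 180 - (-7/9 + 45)² = 180 - (398/9)² = 180 - 1*158404/81 = 180 - 158404/81 = -143824/81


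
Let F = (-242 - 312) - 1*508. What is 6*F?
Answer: -6372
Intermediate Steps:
F = -1062 (F = -554 - 508 = -1062)
6*F = 6*(-1062) = -6372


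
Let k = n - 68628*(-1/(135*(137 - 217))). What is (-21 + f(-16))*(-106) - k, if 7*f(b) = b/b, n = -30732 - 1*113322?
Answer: 921508633/6300 ≈ 1.4627e+5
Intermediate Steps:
n = -144054 (n = -30732 - 113322 = -144054)
k = -129654319/900 (k = -144054 - 68628*(-1/(135*(137 - 217))) = -144054 - 68628/((-135*(-80))) = -144054 - 68628/10800 = -144054 - 68628*1/10800 = -144054 - 5719/900 = -129654319/900 ≈ -1.4406e+5)
f(b) = ⅐ (f(b) = (b/b)/7 = (⅐)*1 = ⅐)
(-21 + f(-16))*(-106) - k = (-21 + ⅐)*(-106) - 1*(-129654319/900) = -146/7*(-106) + 129654319/900 = 15476/7 + 129654319/900 = 921508633/6300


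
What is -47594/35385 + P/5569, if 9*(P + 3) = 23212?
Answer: -521685883/591177195 ≈ -0.88245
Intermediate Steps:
P = 23185/9 (P = -3 + (1/9)*23212 = -3 + 23212/9 = 23185/9 ≈ 2576.1)
-47594/35385 + P/5569 = -47594/35385 + (23185/9)/5569 = -47594*1/35385 + (23185/9)*(1/5569) = -47594/35385 + 23185/50121 = -521685883/591177195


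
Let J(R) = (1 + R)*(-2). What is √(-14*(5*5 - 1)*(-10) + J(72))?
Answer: √3214 ≈ 56.692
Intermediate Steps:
J(R) = -2 - 2*R
√(-14*(5*5 - 1)*(-10) + J(72)) = √(-14*(5*5 - 1)*(-10) + (-2 - 2*72)) = √(-14*(25 - 1)*(-10) + (-2 - 144)) = √(-336*(-10) - 146) = √(-14*(-240) - 146) = √(3360 - 146) = √3214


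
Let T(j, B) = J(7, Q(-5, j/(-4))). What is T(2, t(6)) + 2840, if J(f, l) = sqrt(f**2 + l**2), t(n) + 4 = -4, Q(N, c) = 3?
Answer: 2840 + sqrt(58) ≈ 2847.6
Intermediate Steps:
t(n) = -8 (t(n) = -4 - 4 = -8)
T(j, B) = sqrt(58) (T(j, B) = sqrt(7**2 + 3**2) = sqrt(49 + 9) = sqrt(58))
T(2, t(6)) + 2840 = sqrt(58) + 2840 = 2840 + sqrt(58)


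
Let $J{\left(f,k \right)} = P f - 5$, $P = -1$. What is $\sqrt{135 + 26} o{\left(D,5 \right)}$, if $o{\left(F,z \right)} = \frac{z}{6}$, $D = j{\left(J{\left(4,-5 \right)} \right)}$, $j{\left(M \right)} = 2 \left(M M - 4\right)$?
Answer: $\frac{5 \sqrt{161}}{6} \approx 10.574$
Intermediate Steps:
$J{\left(f,k \right)} = -5 - f$ ($J{\left(f,k \right)} = - f - 5 = -5 - f$)
$j{\left(M \right)} = -8 + 2 M^{2}$ ($j{\left(M \right)} = 2 \left(M^{2} - 4\right) = 2 \left(-4 + M^{2}\right) = -8 + 2 M^{2}$)
$D = 154$ ($D = -8 + 2 \left(-5 - 4\right)^{2} = -8 + 2 \left(-9\right)^{2} = -8 + 2 \cdot 81 = -8 + 162 = 154$)
$o{\left(F,z \right)} = \frac{z}{6}$ ($o{\left(F,z \right)} = z \frac{1}{6} = \frac{z}{6}$)
$\sqrt{135 + 26} o{\left(D,5 \right)} = \sqrt{135 + 26} \cdot \frac{1}{6} \cdot 5 = \sqrt{161} \cdot \frac{5}{6} = \frac{5 \sqrt{161}}{6}$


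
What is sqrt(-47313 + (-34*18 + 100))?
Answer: 5*I*sqrt(1913) ≈ 218.69*I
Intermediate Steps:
sqrt(-47313 + (-34*18 + 100)) = sqrt(-47313 + (-612 + 100)) = sqrt(-47313 - 512) = sqrt(-47825) = 5*I*sqrt(1913)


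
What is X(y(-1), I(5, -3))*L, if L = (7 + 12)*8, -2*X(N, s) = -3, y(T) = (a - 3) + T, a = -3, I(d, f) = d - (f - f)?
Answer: 228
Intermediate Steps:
I(d, f) = d (I(d, f) = d - 1*0 = d + 0 = d)
y(T) = -6 + T (y(T) = (-3 - 3) + T = -6 + T)
X(N, s) = 3/2 (X(N, s) = -½*(-3) = 3/2)
L = 152 (L = 19*8 = 152)
X(y(-1), I(5, -3))*L = (3/2)*152 = 228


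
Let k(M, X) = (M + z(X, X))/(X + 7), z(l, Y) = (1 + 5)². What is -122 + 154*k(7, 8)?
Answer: 4792/15 ≈ 319.47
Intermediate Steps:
z(l, Y) = 36 (z(l, Y) = 6² = 36)
k(M, X) = (36 + M)/(7 + X) (k(M, X) = (M + 36)/(X + 7) = (36 + M)/(7 + X))
-122 + 154*k(7, 8) = -122 + 154*((36 + 7)/(7 + 8)) = -122 + 154*(43/15) = -122 + 6622/15 = 4792/15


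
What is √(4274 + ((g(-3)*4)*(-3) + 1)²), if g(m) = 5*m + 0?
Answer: 3*√4115 ≈ 192.44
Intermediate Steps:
g(m) = 5*m
√(4274 + ((g(-3)*4)*(-3) + 1)²) = √(4274 + (((5*(-3))*4)*(-3) + 1)²) = √(4274 + (-15*4*(-3) + 1)²) = √(4274 + (-60*(-3) + 1)²) = √(4274 + (180 + 1)²) = √(4274 + 181²) = √(4274 + 32761) = √37035 = 3*√4115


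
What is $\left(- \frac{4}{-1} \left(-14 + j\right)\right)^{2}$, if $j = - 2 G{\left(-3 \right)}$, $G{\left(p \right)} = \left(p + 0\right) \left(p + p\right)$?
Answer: $40000$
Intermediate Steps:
$G{\left(p \right)} = 2 p^{2}$ ($G{\left(p \right)} = p 2 p = 2 p^{2}$)
$j = -36$ ($j = - 2 \cdot 2 \left(-3\right)^{2} = - 2 \cdot 2 \cdot 9 = \left(-2\right) 18 = -36$)
$\left(- \frac{4}{-1} \left(-14 + j\right)\right)^{2} = \left(- \frac{4}{-1} \left(-14 - 36\right)\right)^{2} = \left(\left(-4\right) \left(-1\right) \left(-50\right)\right)^{2} = \left(4 \left(-50\right)\right)^{2} = \left(-200\right)^{2} = 40000$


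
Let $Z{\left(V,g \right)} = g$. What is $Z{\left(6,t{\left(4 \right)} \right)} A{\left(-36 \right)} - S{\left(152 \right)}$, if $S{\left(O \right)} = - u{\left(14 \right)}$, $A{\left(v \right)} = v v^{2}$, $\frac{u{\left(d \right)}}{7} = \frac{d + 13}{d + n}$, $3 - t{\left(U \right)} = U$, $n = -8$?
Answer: $\frac{93375}{2} \approx 46688.0$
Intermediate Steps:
$t{\left(U \right)} = 3 - U$
$u{\left(d \right)} = \frac{7 \left(13 + d\right)}{-8 + d}$ ($u{\left(d \right)} = 7 \frac{d + 13}{d - 8} = 7 \frac{13 + d}{-8 + d} = \frac{7 \left(13 + d\right)}{-8 + d}$)
$A{\left(v \right)} = v^{3}$
$S{\left(O \right)} = - \frac{63}{2}$ ($S{\left(O \right)} = - \frac{7 \left(13 + 14\right)}{-8 + 14} = - \frac{7 \cdot 27}{6} = \left(-1\right) \frac{63}{2} = - \frac{63}{2}$)
$Z{\left(6,t{\left(4 \right)} \right)} A{\left(-36 \right)} - S{\left(152 \right)} = \left(3 - 4\right) \left(-36\right)^{3} - - \frac{63}{2} = \left(3 - 4\right) \left(-46656\right) + \frac{63}{2} = \left(-1\right) \left(-46656\right) + \frac{63}{2} = 46656 + \frac{63}{2} = \frac{93375}{2}$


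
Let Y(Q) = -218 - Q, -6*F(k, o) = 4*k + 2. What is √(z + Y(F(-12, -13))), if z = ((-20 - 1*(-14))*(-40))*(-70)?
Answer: I*√153231/3 ≈ 130.48*I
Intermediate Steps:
F(k, o) = -⅓ - 2*k/3 (F(k, o) = -(4*k + 2)/6 = -(2 + 4*k)/6 = -⅓ - 2*k/3)
z = -16800 (z = ((-20 + 14)*(-40))*(-70) = -6*(-40)*(-70) = 240*(-70) = -16800)
√(z + Y(F(-12, -13))) = √(-16800 + (-218 - (-⅓ - ⅔*(-12)))) = √(-16800 + (-218 - (-⅓ + 8))) = √(-16800 + (-218 - 1*23/3)) = √(-16800 + (-218 - 23/3)) = √(-16800 - 677/3) = √(-51077/3) = I*√153231/3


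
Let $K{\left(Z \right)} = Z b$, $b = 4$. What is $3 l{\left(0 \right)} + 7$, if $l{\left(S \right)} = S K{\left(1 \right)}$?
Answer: $7$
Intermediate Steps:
$K{\left(Z \right)} = 4 Z$ ($K{\left(Z \right)} = Z 4 = 4 Z$)
$l{\left(S \right)} = 4 S$ ($l{\left(S \right)} = S 4 \cdot 1 = S 4 = 4 S$)
$3 l{\left(0 \right)} + 7 = 3 \cdot 4 \cdot 0 + 7 = 3 \cdot 0 + 7 = 0 + 7 = 7$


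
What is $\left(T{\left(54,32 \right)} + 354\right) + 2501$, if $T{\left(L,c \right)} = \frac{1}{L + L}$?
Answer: $\frac{308341}{108} \approx 2855.0$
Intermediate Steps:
$T{\left(L,c \right)} = \frac{1}{2 L}$
$\left(T{\left(54,32 \right)} + 354\right) + 2501 = \left(\frac{1}{2 \cdot 54} + 354\right) + 2501 = \left(\frac{1}{2} \cdot \frac{1}{54} + 354\right) + 2501 = \left(\frac{1}{108} + 354\right) + 2501 = \frac{38233}{108} + 2501 = \frac{308341}{108}$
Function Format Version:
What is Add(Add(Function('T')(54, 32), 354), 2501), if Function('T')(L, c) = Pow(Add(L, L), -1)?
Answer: Rational(308341, 108) ≈ 2855.0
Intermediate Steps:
Function('T')(L, c) = Mul(Rational(1, 2), Pow(L, -1)) (Function('T')(L, c) = Pow(Mul(2, L), -1) = Mul(Rational(1, 2), Pow(L, -1)))
Add(Add(Function('T')(54, 32), 354), 2501) = Add(Add(Mul(Rational(1, 2), Pow(54, -1)), 354), 2501) = Add(Add(Mul(Rational(1, 2), Rational(1, 54)), 354), 2501) = Add(Add(Rational(1, 108), 354), 2501) = Add(Rational(38233, 108), 2501) = Rational(308341, 108)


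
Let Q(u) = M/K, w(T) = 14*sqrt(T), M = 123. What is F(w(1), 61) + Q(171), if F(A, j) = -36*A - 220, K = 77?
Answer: -55625/77 ≈ -722.40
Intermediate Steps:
Q(u) = 123/77
F(A, j) = -220 - 36*A
F(w(1), 61) + Q(171) = (-220 - 504*sqrt(1)) + 123/77 = (-220 - 504) + 123/77 = -724 + 123/77 = -55625/77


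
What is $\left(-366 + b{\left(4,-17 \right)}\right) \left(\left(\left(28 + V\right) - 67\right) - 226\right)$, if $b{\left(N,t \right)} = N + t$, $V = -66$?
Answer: $125449$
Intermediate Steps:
$\left(-366 + b{\left(4,-17 \right)}\right) \left(\left(\left(28 + V\right) - 67\right) - 226\right) = \left(-366 + \left(4 - 17\right)\right) \left(\left(\left(28 - 66\right) - 67\right) - 226\right) = \left(-366 - 13\right) \left(\left(-38 - 67\right) - 226\right) = - 379 \left(-105 - 226\right) = \left(-379\right) \left(-331\right) = 125449$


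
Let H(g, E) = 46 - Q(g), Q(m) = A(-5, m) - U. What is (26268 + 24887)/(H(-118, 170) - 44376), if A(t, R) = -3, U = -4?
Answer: -51155/44331 ≈ -1.1539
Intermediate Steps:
Q(m) = 1 (Q(m) = -3 - 1*(-4) = -3 + 4 = 1)
H(g, E) = 45 (H(g, E) = 46 - 1*1 = 46 - 1 = 45)
(26268 + 24887)/(H(-118, 170) - 44376) = (26268 + 24887)/(45 - 44376) = 51155/(-44331) = 51155*(-1/44331) = -51155/44331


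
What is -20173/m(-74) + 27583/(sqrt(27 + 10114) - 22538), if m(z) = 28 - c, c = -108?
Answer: -10331448164363/69081377208 - 27583*sqrt(10141)/507951303 ≈ -149.56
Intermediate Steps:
m(z) = 136 (m(z) = 28 - 1*(-108) = 28 + 108 = 136)
-20173/m(-74) + 27583/(sqrt(27 + 10114) - 22538) = -20173/136 + 27583/(sqrt(27 + 10114) - 22538) = -20173*1/136 + 27583/(sqrt(10141) - 22538) = -20173/136 + 27583/(-22538 + sqrt(10141))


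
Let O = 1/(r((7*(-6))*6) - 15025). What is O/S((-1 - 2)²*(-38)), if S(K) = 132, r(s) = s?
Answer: -1/2016564 ≈ -4.9589e-7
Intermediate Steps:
O = -1/15277 (O = 1/((7*(-6))*6 - 15025) = 1/(-42*6 - 15025) = 1/(-252 - 15025) = 1/(-15277) = -1/15277 ≈ -6.5458e-5)
O/S((-1 - 2)²*(-38)) = -1/15277/132 = -1/15277*1/132 = -1/2016564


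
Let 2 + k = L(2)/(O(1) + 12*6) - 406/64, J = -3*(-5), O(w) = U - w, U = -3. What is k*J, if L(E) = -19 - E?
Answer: -70605/544 ≈ -129.79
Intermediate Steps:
O(w) = -3 - w
J = 15
k = -4707/544 (k = -2 + ((-19 - 1*2)/((-3 - 1*1) + 12*6) - 406/64) = -2 + ((-19 - 2)/((-3 - 1) + 72) - 406*1/64) = -2 + (-21/(-4 + 72) - 203/32) = -2 + (-21/68 - 203/32) = -2 - 3619/544 = -4707/544 ≈ -8.6526)
k*J = -4707/544*15 = -70605/544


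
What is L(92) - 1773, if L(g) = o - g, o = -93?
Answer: -1958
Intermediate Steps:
L(g) = -93 - g
L(92) - 1773 = (-93 - 1*92) - 1773 = (-93 - 92) - 1773 = -185 - 1773 = -1958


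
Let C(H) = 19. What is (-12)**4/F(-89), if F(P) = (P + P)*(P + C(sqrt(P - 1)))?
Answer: 5184/3115 ≈ 1.6642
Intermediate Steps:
F(P) = 2*P*(19 + P) (F(P) = (P + P)*(P + 19) = (2*P)*(19 + P) = 2*P*(19 + P))
(-12)**4/F(-89) = (-12)**4/((2*(-89)*(19 - 89))) = 20736/((2*(-89)*(-70))) = 20736/12460 = 20736*(1/12460) = 5184/3115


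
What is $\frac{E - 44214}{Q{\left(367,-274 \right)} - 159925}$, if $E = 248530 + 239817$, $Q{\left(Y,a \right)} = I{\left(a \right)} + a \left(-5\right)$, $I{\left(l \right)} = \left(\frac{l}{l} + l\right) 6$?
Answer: $- \frac{444133}{160193} \approx -2.7725$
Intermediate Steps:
$I{\left(l \right)} = 6 + 6 l$ ($I{\left(l \right)} = \left(1 + l\right) 6 = 6 + 6 l$)
$Q{\left(Y,a \right)} = 6 + a$ ($Q{\left(Y,a \right)} = \left(6 + 6 a\right) + a \left(-5\right) = \left(6 + 6 a\right) - 5 a = 6 + a$)
$E = 488347$
$\frac{E - 44214}{Q{\left(367,-274 \right)} - 159925} = \frac{488347 - 44214}{\left(6 - 274\right) - 159925} = \frac{444133}{-268 - 159925} = \frac{444133}{-160193} = 444133 \left(- \frac{1}{160193}\right) = - \frac{444133}{160193}$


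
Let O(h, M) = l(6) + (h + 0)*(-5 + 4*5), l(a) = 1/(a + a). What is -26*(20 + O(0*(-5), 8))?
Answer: -3133/6 ≈ -522.17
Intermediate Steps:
l(a) = 1/(2*a)
O(h, M) = 1/12 + 15*h (O(h, M) = (½)/6 + (h + 0)*(-5 + 4*5) = (½)*(⅙) + h*(-5 + 20) = 1/12 + h*15 = 1/12 + 15*h)
-26*(20 + O(0*(-5), 8)) = -26*(20 + (1/12 + 15*(0*(-5)))) = -26*(20 + (1/12 + 15*0)) = -26*(20 + (1/12 + 0)) = -26*(20 + 1/12) = -26*241/12 = -3133/6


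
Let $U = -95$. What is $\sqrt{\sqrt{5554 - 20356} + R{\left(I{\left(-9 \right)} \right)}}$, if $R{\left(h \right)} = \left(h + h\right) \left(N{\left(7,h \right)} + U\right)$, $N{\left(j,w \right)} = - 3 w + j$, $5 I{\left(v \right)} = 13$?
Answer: $\frac{\sqrt{-12454 + 25 i \sqrt{14802}}}{5} \approx 2.7057 + 22.483 i$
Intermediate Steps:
$I{\left(v \right)} = \frac{13}{5}$ ($I{\left(v \right)} = \frac{1}{5} \cdot 13 = \frac{13}{5}$)
$N{\left(j,w \right)} = j - 3 w$
$R{\left(h \right)} = 2 h \left(-88 - 3 h\right)$ ($R{\left(h \right)} = \left(h + h\right) \left(\left(7 - 3 h\right) - 95\right) = 2 h \left(-88 - 3 h\right)$)
$\sqrt{\sqrt{5554 - 20356} + R{\left(I{\left(-9 \right)} \right)}} = \sqrt{\sqrt{5554 - 20356} - \frac{26 \left(88 + 3 \cdot \frac{13}{5}\right)}{5}} = \sqrt{\sqrt{-14802} - \frac{26 \left(88 + \frac{39}{5}\right)}{5}} = \sqrt{i \sqrt{14802} - \frac{26}{5} \cdot \frac{479}{5}} = \sqrt{i \sqrt{14802} - \frac{12454}{25}} = \sqrt{- \frac{12454}{25} + i \sqrt{14802}}$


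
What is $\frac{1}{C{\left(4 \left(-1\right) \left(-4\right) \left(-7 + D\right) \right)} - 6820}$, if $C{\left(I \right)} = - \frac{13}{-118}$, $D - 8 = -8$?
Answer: $- \frac{118}{804747} \approx -0.00014663$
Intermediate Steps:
$D = 0$ ($D = 8 - 8 = 0$)
$C{\left(I \right)} = \frac{13}{118}$ ($C{\left(I \right)} = \left(-13\right) \left(- \frac{1}{118}\right) = \frac{13}{118}$)
$\frac{1}{C{\left(4 \left(-1\right) \left(-4\right) \left(-7 + D\right) \right)} - 6820} = \frac{1}{\frac{13}{118} - 6820} = \frac{1}{- \frac{804747}{118}} = - \frac{118}{804747}$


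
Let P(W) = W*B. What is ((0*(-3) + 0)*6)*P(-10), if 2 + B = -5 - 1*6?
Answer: 0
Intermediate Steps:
B = -13 (B = -2 + (-5 - 1*6) = -2 + (-5 - 6) = -2 - 11 = -13)
P(W) = -13*W (P(W) = W*(-13) = -13*W)
((0*(-3) + 0)*6)*P(-10) = ((0*(-3) + 0)*6)*(-13*(-10)) = ((0 + 0)*6)*130 = (0*6)*130 = 0*130 = 0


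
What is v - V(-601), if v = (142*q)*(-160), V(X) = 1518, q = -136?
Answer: 3088402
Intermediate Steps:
v = 3089920 (v = (142*(-136))*(-160) = -19312*(-160) = 3089920)
v - V(-601) = 3089920 - 1*1518 = 3089920 - 1518 = 3088402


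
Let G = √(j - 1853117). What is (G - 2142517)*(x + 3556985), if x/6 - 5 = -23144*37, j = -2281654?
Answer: 3387218678701 - 4742859*I*√459419 ≈ 3.3872e+12 - 3.2147e+9*I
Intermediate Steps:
G = 3*I*√459419 (G = √(-2281654 - 1853117) = √(-4134771) = 3*I*√459419 ≈ 2033.4*I)
x = -5137938 (x = 30 + 6*(-23144*37) = 30 + 6*(-856328) = 30 - 5137968 = -5137938)
(G - 2142517)*(x + 3556985) = (3*I*√459419 - 2142517)*(-5137938 + 3556985) = (-2142517 + 3*I*√459419)*(-1580953) = 3387218678701 - 4742859*I*√459419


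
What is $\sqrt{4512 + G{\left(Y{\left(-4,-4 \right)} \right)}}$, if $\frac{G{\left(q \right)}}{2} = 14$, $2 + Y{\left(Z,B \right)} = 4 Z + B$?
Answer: $2 \sqrt{1135} \approx 67.38$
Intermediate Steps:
$Y{\left(Z,B \right)} = -2 + B + 4 Z$ ($Y{\left(Z,B \right)} = -2 + \left(4 Z + B\right) = -2 + \left(B + 4 Z\right) = -2 + B + 4 Z$)
$G{\left(q \right)} = 28$ ($G{\left(q \right)} = 2 \cdot 14 = 28$)
$\sqrt{4512 + G{\left(Y{\left(-4,-4 \right)} \right)}} = \sqrt{4512 + 28} = \sqrt{4540} = 2 \sqrt{1135}$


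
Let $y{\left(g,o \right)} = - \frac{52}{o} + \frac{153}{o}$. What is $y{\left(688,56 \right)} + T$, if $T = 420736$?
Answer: $\frac{23561317}{56} \approx 4.2074 \cdot 10^{5}$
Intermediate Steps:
$y{\left(g,o \right)} = \frac{101}{o}$
$y{\left(688,56 \right)} + T = \frac{101}{56} + 420736 = \frac{23561317}{56}$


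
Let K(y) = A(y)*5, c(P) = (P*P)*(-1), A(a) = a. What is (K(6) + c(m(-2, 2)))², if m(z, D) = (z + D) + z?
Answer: 676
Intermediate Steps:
m(z, D) = D + 2*z (m(z, D) = (D + z) + z = D + 2*z)
c(P) = -P² (c(P) = P²*(-1) = -P²)
K(y) = 5*y (K(y) = y*5 = 5*y)
(K(6) + c(m(-2, 2)))² = (5*6 - (2 + 2*(-2))²)² = (30 - (2 - 4)²)² = (30 - 1*(-2)²)² = (30 - 1*4)² = (30 - 4)² = 26² = 676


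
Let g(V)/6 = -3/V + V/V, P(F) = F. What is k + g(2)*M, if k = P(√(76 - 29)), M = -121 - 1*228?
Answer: 1047 + √47 ≈ 1053.9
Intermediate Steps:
g(V) = 6 - 18/V (g(V) = 6*(-3/V + V/V) = 6*(-3/V + 1) = 6*(1 - 3/V) = 6 - 18/V)
M = -349 (M = -121 - 228 = -349)
k = √47 (k = √(76 - 29) = √47 ≈ 6.8557)
k + g(2)*M = √47 + (6 - 18/2)*(-349) = √47 + (6 - 18*½)*(-349) = √47 + (6 - 9)*(-349) = √47 - 3*(-349) = √47 + 1047 = 1047 + √47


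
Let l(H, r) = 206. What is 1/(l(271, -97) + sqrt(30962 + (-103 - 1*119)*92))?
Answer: 103/15949 - sqrt(10538)/31898 ≈ 0.0032399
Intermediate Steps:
1/(l(271, -97) + sqrt(30962 + (-103 - 1*119)*92)) = 1/(206 + sqrt(30962 + (-103 - 1*119)*92)) = 1/(206 + sqrt(30962 + (-103 - 119)*92)) = 1/(206 + sqrt(30962 - 222*92)) = 1/(206 + sqrt(30962 - 20424)) = 1/(206 + sqrt(10538))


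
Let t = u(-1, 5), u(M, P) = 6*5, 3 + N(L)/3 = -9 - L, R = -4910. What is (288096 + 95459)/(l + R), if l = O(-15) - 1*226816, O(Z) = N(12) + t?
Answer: -383555/231768 ≈ -1.6549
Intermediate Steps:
N(L) = -36 - 3*L (N(L) = -9 + 3*(-9 - L) = -9 + (-27 - 3*L) = -36 - 3*L)
u(M, P) = 30
t = 30
O(Z) = -42 (O(Z) = (-36 - 3*12) + 30 = (-36 - 36) + 30 = -72 + 30 = -42)
l = -226858 (l = -42 - 1*226816 = -42 - 226816 = -226858)
(288096 + 95459)/(l + R) = (288096 + 95459)/(-226858 - 4910) = 383555/(-231768) = 383555*(-1/231768) = -383555/231768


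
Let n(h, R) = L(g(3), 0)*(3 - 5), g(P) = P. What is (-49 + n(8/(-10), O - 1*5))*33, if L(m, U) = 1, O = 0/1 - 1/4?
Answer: -1683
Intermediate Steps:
O = -¼ (O = 0*1 - 1*¼ = 0 - ¼ = -¼ ≈ -0.25000)
n(h, R) = -2 (n(h, R) = 1*(3 - 5) = 1*(-2) = -2)
(-49 + n(8/(-10), O - 1*5))*33 = (-49 - 2)*33 = -51*33 = -1683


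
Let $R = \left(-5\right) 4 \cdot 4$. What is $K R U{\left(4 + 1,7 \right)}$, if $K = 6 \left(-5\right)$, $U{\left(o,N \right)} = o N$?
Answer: $84000$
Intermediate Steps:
$R = -80$ ($R = \left(-20\right) 4 = -80$)
$U{\left(o,N \right)} = N o$
$K = -30$
$K R U{\left(4 + 1,7 \right)} = \left(-30\right) \left(-80\right) 7 \left(4 + 1\right) = 2400 \cdot 7 \cdot 5 = 2400 \cdot 35 = 84000$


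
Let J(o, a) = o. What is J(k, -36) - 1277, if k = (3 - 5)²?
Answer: -1273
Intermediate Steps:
k = 4 (k = (-2)² = 4)
J(k, -36) - 1277 = 4 - 1277 = -1273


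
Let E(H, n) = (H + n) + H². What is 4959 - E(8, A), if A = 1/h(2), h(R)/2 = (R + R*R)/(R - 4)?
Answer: 29323/6 ≈ 4887.2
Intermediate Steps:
h(R) = 2*(R + R²)/(-4 + R) (h(R) = 2*((R + R*R)/(R - 4)) = 2*((R + R²)/(-4 + R)) = 2*(R + R²)/(-4 + R))
A = -⅙ (A = 1/(2*2*(1 + 2)/(-4 + 2)) = 1/(2*2*3/(-2)) = 1/(2*2*(-½)*3) = 1/(-6) = -⅙ ≈ -0.16667)
E(H, n) = H + n + H²
4959 - E(8, A) = 4959 - (8 - ⅙ + 8²) = 4959 - (8 - ⅙ + 64) = 4959 - 1*431/6 = 4959 - 431/6 = 29323/6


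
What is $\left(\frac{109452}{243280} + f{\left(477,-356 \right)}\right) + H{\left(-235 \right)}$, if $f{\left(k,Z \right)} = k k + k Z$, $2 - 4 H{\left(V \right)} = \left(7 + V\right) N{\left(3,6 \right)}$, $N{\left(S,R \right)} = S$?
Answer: $\frac{3520805933}{60820} \approx 57889.0$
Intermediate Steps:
$H{\left(V \right)} = - \frac{19}{4} - \frac{3 V}{4}$ ($H{\left(V \right)} = \frac{1}{2} - \frac{\left(7 + V\right) 3}{4} = \frac{1}{2} - \frac{21 + 3 V}{4} = \frac{1}{2} - \left(\frac{21}{4} + \frac{3 V}{4}\right) = - \frac{19}{4} - \frac{3 V}{4}$)
$f{\left(k,Z \right)} = k^{2} + Z k$
$\left(\frac{109452}{243280} + f{\left(477,-356 \right)}\right) + H{\left(-235 \right)} = \left(\frac{109452}{243280} + 477 \left(-356 + 477\right)\right) - - \frac{343}{2} = \left(109452 \cdot \frac{1}{243280} + 477 \cdot 121\right) + \left(- \frac{19}{4} + \frac{705}{4}\right) = \left(\frac{27363}{60820} + 57717\right) + \frac{343}{2} = \frac{3510375303}{60820} + \frac{343}{2} = \frac{3520805933}{60820}$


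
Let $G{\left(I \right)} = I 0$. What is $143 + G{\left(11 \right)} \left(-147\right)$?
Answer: $143$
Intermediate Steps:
$G{\left(I \right)} = 0$
$143 + G{\left(11 \right)} \left(-147\right) = 143 + 0 \left(-147\right) = 143 + 0 = 143$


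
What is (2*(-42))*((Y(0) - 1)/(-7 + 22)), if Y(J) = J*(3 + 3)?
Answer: 28/5 ≈ 5.6000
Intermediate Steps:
Y(J) = 6*J (Y(J) = J*6 = 6*J)
(2*(-42))*((Y(0) - 1)/(-7 + 22)) = (2*(-42))*((6*0 - 1)/(-7 + 22)) = -84*(0 - 1)/15 = -(-84)/15 = -84*(-1/15) = 28/5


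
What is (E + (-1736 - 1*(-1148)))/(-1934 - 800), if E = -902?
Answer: 745/1367 ≈ 0.54499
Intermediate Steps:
(E + (-1736 - 1*(-1148)))/(-1934 - 800) = (-902 + (-1736 - 1*(-1148)))/(-1934 - 800) = (-902 + (-1736 + 1148))/(-2734) = (-902 - 588)*(-1/2734) = -1490*(-1/2734) = 745/1367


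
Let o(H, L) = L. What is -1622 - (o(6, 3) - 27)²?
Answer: -2198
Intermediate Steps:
-1622 - (o(6, 3) - 27)² = -1622 - (3 - 27)² = -1622 - 1*(-24)² = -1622 - 1*576 = -1622 - 576 = -2198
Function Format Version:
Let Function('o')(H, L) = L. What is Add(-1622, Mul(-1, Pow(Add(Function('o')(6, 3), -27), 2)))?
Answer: -2198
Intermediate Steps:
Add(-1622, Mul(-1, Pow(Add(Function('o')(6, 3), -27), 2))) = Add(-1622, Mul(-1, Pow(Add(3, -27), 2))) = Add(-1622, Mul(-1, Pow(-24, 2))) = Add(-1622, Mul(-1, 576)) = Add(-1622, -576) = -2198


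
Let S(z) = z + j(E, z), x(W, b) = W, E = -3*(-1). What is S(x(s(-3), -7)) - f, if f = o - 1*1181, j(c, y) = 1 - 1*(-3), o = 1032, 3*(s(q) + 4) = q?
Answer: 148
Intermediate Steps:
E = 3
s(q) = -4 + q/3
j(c, y) = 4 (j(c, y) = 1 + 3 = 4)
S(z) = 4 + z (S(z) = z + 4 = 4 + z)
f = -149 (f = 1032 - 1*1181 = 1032 - 1181 = -149)
S(x(s(-3), -7)) - f = (4 + (-4 + (⅓)*(-3))) - 1*(-149) = (4 + (-4 - 1)) + 149 = (4 - 5) + 149 = -1 + 149 = 148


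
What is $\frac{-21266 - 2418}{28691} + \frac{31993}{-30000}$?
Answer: $- \frac{1628431163}{860730000} \approx -1.8919$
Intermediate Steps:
$\frac{-21266 - 2418}{28691} + \frac{31993}{-30000} = \left(-21266 - 2418\right) \frac{1}{28691} + 31993 \left(- \frac{1}{30000}\right) = \left(-23684\right) \frac{1}{28691} - \frac{31993}{30000} = - \frac{23684}{28691} - \frac{31993}{30000} = - \frac{1628431163}{860730000}$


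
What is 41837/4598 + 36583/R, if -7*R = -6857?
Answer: 1464336747/31528486 ≈ 46.445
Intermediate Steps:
R = 6857/7 (R = -⅐*(-6857) = 6857/7 ≈ 979.57)
41837/4598 + 36583/R = 41837/4598 + 36583/(6857/7) = 41837*(1/4598) + 36583*(7/6857) = 41837/4598 + 256081/6857 = 1464336747/31528486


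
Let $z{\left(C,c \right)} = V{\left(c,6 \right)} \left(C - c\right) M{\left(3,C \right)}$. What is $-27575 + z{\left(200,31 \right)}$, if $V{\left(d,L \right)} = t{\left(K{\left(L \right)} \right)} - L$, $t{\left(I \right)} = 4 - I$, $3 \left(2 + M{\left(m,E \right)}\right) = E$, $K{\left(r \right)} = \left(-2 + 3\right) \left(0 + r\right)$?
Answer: $- \frac{345013}{3} \approx -1.15 \cdot 10^{5}$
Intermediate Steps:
$K{\left(r \right)} = r$ ($K{\left(r \right)} = 1 r = r$)
$M{\left(m,E \right)} = -2 + \frac{E}{3}$
$V{\left(d,L \right)} = 4 - 2 L$ ($V{\left(d,L \right)} = \left(4 - L\right) - L = 4 - 2 L$)
$z{\left(C,c \right)} = \left(-2 + \frac{C}{3}\right) \left(- 8 C + 8 c\right)$ ($z{\left(C,c \right)} = \left(4 - 12\right) \left(C - c\right) \left(-2 + \frac{C}{3}\right) = - 8 \left(C - c\right) \left(-2 + \frac{C}{3}\right) = \left(- 8 C + 8 c\right) \left(-2 + \frac{C}{3}\right) = \left(-2 + \frac{C}{3}\right) \left(- 8 C + 8 c\right)$)
$-27575 + z{\left(200,31 \right)} = -27575 - \frac{8 \left(-6 + 200\right) \left(200 - 31\right)}{3} = -27575 - \frac{1552 \left(200 - 31\right)}{3} = -27575 - \frac{1552}{3} \cdot 169 = -27575 - \frac{262288}{3} = - \frac{345013}{3}$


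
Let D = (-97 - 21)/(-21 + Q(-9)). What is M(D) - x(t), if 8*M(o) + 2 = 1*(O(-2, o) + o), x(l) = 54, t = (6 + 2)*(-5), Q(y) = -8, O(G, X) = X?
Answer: -6175/116 ≈ -53.233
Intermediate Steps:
t = -40 (t = 8*(-5) = -40)
D = 118/29 (D = (-97 - 21)/(-21 - 8) = -118/(-29) = -118*(-1/29) = 118/29 ≈ 4.0690)
M(o) = -¼ + o/4 (M(o) = -¼ + (1*(o + o))/8 = -¼ + (1*(2*o))/8 = -¼ + (2*o)/8 = -¼ + o/4)
M(D) - x(t) = (-¼ + (¼)*(118/29)) - 1*54 = (-¼ + 59/58) - 54 = 89/116 - 54 = -6175/116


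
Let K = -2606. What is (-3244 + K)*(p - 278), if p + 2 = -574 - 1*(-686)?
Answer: 982800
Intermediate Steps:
p = 110 (p = -2 + (-574 - 1*(-686)) = -2 + (-574 + 686) = -2 + 112 = 110)
(-3244 + K)*(p - 278) = (-3244 - 2606)*(110 - 278) = -5850*(-168) = 982800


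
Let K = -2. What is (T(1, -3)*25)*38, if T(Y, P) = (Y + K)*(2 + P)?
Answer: 950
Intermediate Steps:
T(Y, P) = (-2 + Y)*(2 + P) (T(Y, P) = (Y - 2)*(2 + P) = (-2 + Y)*(2 + P))
(T(1, -3)*25)*38 = ((-4 - 2*(-3) + 2*1 - 3*1)*25)*38 = ((-4 + 6 + 2 - 3)*25)*38 = (1*25)*38 = 25*38 = 950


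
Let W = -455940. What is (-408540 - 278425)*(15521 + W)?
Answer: 302552438335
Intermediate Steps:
(-408540 - 278425)*(15521 + W) = (-408540 - 278425)*(15521 - 455940) = -686965*(-440419) = 302552438335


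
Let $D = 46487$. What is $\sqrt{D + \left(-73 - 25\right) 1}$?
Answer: $47 \sqrt{21} \approx 215.38$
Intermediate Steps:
$\sqrt{D + \left(-73 - 25\right) 1} = \sqrt{46487 + \left(-73 - 25\right) 1} = \sqrt{46487 - 98} = \sqrt{46389} = 47 \sqrt{21}$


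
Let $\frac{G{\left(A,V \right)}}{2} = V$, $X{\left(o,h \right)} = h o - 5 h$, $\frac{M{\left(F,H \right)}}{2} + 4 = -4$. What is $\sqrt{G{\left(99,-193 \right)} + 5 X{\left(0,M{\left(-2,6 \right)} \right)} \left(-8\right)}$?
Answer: $i \sqrt{3586} \approx 59.883 i$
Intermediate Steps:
$M{\left(F,H \right)} = -16$ ($M{\left(F,H \right)} = -8 + 2 \left(-4\right) = -8 - 8 = -16$)
$X{\left(o,h \right)} = - 5 h + h o$
$G{\left(A,V \right)} = 2 V$
$\sqrt{G{\left(99,-193 \right)} + 5 X{\left(0,M{\left(-2,6 \right)} \right)} \left(-8\right)} = \sqrt{2 \left(-193\right) + 5 \left(- 16 \left(-5 + 0\right)\right) \left(-8\right)} = \sqrt{-386 + 5 \left(\left(-16\right) \left(-5\right)\right) \left(-8\right)} = \sqrt{-386 + 5 \cdot 80 \left(-8\right)} = \sqrt{-386 + 400 \left(-8\right)} = \sqrt{-386 - 3200} = \sqrt{-3586} = i \sqrt{3586}$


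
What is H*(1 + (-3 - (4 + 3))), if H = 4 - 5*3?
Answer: 99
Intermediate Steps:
H = -11 (H = 4 - 15 = -11)
H*(1 + (-3 - (4 + 3))) = -11*(1 + (-3 - (4 + 3))) = -11*(1 + (-3 - 1*7)) = -11*(1 + (-3 - 7)) = -11*(1 - 10) = -11*(-9) = 99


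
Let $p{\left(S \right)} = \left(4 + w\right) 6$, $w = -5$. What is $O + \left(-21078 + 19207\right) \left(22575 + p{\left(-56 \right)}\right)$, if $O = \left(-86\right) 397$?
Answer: $-42260741$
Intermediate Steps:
$p{\left(S \right)} = -6$ ($p{\left(S \right)} = \left(4 - 5\right) 6 = \left(-1\right) 6 = -6$)
$O = -34142$
$O + \left(-21078 + 19207\right) \left(22575 + p{\left(-56 \right)}\right) = -34142 + \left(-21078 + 19207\right) \left(22575 - 6\right) = -34142 - 42226599 = -42260741$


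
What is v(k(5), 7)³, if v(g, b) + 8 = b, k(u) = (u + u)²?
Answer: -1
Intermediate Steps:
k(u) = 4*u² (k(u) = (2*u)² = 4*u²)
v(g, b) = -8 + b
v(k(5), 7)³ = (-8 + 7)³ = (-1)³ = -1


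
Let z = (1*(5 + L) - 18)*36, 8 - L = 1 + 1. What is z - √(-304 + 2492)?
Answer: -252 - 2*√547 ≈ -298.78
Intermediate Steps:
L = 6 (L = 8 - (1 + 1) = 8 - 1*2 = 8 - 2 = 6)
z = -252 (z = (1*(5 + 6) - 18)*36 = (1*11 - 18)*36 = (11 - 18)*36 = -7*36 = -252)
z - √(-304 + 2492) = -252 - √(-304 + 2492) = -252 - √2188 = -252 - 2*√547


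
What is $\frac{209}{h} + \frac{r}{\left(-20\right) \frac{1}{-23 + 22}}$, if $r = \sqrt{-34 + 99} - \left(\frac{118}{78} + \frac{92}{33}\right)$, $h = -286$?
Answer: $- \frac{541}{572} + \frac{\sqrt{65}}{20} \approx -0.54269$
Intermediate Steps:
$r = - \frac{615}{143} + \sqrt{65}$ ($r = \sqrt{65} - \left(118 \cdot \frac{1}{78} + 92 \cdot \frac{1}{33}\right) = \sqrt{65} - \left(\frac{59}{39} + \frac{92}{33}\right) = \sqrt{65} - \frac{615}{143} = - \frac{615}{143} + \sqrt{65} \approx 3.7616$)
$\frac{209}{h} + \frac{r}{\left(-20\right) \frac{1}{-23 + 22}} = \frac{209}{-286} + \frac{- \frac{615}{143} + \sqrt{65}}{\left(-20\right) \frac{1}{-23 + 22}} = 209 \left(- \frac{1}{286}\right) + \frac{- \frac{615}{143} + \sqrt{65}}{\left(-20\right) \frac{1}{-1}} = - \frac{19}{26} + \frac{- \frac{615}{143} + \sqrt{65}}{\left(-20\right) \left(-1\right)} = - \frac{19}{26} + \frac{- \frac{615}{143} + \sqrt{65}}{20} = - \frac{19}{26} + \left(- \frac{615}{143} + \sqrt{65}\right) \frac{1}{20} = - \frac{19}{26} - \left(\frac{123}{572} - \frac{\sqrt{65}}{20}\right) = - \frac{541}{572} + \frac{\sqrt{65}}{20}$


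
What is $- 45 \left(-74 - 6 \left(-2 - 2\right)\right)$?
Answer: $2250$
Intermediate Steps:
$- 45 \left(-74 - 6 \left(-2 - 2\right)\right) = - 45 \left(-74 - -24\right) = - 45 \left(-74 + 24\right) = - 45 \left(-50\right) = \left(-1\right) \left(-2250\right) = 2250$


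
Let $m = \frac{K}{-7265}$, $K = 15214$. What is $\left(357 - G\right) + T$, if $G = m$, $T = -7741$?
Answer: $- \frac{53629546}{7265} \approx -7381.9$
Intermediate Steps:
$m = - \frac{15214}{7265}$ ($m = \frac{15214}{-7265} = 15214 \left(- \frac{1}{7265}\right) = - \frac{15214}{7265} \approx -2.0942$)
$G = - \frac{15214}{7265} \approx -2.0942$
$\left(357 - G\right) + T = \left(357 - - \frac{15214}{7265}\right) - 7741 = \left(357 + \frac{15214}{7265}\right) - 7741 = \frac{2608819}{7265} - 7741 = - \frac{53629546}{7265}$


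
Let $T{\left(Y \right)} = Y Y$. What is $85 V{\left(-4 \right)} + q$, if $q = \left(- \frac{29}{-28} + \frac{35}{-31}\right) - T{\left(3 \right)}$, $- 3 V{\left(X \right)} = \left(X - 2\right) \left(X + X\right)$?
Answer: $- \frac{1188373}{868} \approx -1369.1$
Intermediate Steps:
$T{\left(Y \right)} = Y^{2}$
$V{\left(X \right)} = - \frac{2 X \left(-2 + X\right)}{3}$ ($V{\left(X \right)} = - \frac{\left(X - 2\right) \left(X + X\right)}{3} = - \frac{\left(-2 + X\right) 2 X}{3} = - \frac{2 X \left(-2 + X\right)}{3}$)
$q = - \frac{7893}{868}$ ($q = \left(- \frac{29}{-28} + \frac{35}{-31}\right) - 3^{2} = \left(\left(-29\right) \left(- \frac{1}{28}\right) + 35 \left(- \frac{1}{31}\right)\right) - 9 = \left(\frac{29}{28} - \frac{35}{31}\right) - 9 = - \frac{81}{868} - 9 = - \frac{7893}{868} \approx -9.0933$)
$85 V{\left(-4 \right)} + q = 85 \cdot \frac{2}{3} \left(-4\right) \left(2 - -4\right) - \frac{7893}{868} = 85 \cdot \frac{2}{3} \left(-4\right) \left(2 + 4\right) - \frac{7893}{868} = 85 \cdot \frac{2}{3} \left(-4\right) 6 - \frac{7893}{868} = 85 \left(-16\right) - \frac{7893}{868} = -1360 - \frac{7893}{868} = - \frac{1188373}{868}$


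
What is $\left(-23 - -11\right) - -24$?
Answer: $12$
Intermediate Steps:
$\left(-23 - -11\right) - -24 = \left(-23 + 11\right) + 24 = -12 + 24 = 12$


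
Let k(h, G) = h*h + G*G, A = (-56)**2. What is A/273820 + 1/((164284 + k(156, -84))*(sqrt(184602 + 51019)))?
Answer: 784/68455 + sqrt(235621)/46105374796 ≈ 0.011453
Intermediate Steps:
A = 3136
k(h, G) = G**2 + h**2 (k(h, G) = h**2 + G**2 = G**2 + h**2)
A/273820 + 1/((164284 + k(156, -84))*(sqrt(184602 + 51019))) = 3136/273820 + 1/((164284 + ((-84)**2 + 156**2))*(sqrt(184602 + 51019))) = 3136*(1/273820) + 1/((164284 + (7056 + 24336))*(sqrt(235621))) = 784/68455 + (sqrt(235621)/235621)/(164284 + 31392) = 784/68455 + (sqrt(235621)/235621)/195676 = 784/68455 + sqrt(235621)/46105374796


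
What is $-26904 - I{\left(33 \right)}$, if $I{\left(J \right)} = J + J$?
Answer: $-26970$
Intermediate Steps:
$I{\left(J \right)} = 2 J$
$-26904 - I{\left(33 \right)} = -26904 - 2 \cdot 33 = -26904 - 66 = -26970$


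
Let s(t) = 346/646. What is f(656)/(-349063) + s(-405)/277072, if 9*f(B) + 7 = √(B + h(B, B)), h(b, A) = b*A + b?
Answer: 1169950883/281152201339152 - 4*√26978/3141567 ≈ -0.00020497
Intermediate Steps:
s(t) = 173/323 (s(t) = 346*(1/646) = 173/323)
h(b, A) = b + A*b (h(b, A) = A*b + b = b + A*b)
f(B) = -7/9 + √(B + B*(1 + B))/9
f(656)/(-349063) + s(-405)/277072 = (-7/9 + √(656*(2 + 656))/9)/(-349063) + (173/323)/277072 = (-7/9 + √(656*658)/9)*(-1/349063) + (173/323)*(1/277072) = (-7/9 + √431648/9)*(-1/349063) + 173/89494256 = (-7/9 + (4*√26978)/9)*(-1/349063) + 173/89494256 = (-7/9 + 4*√26978/9)*(-1/349063) + 173/89494256 = (7/3141567 - 4*√26978/3141567) + 173/89494256 = 1169950883/281152201339152 - 4*√26978/3141567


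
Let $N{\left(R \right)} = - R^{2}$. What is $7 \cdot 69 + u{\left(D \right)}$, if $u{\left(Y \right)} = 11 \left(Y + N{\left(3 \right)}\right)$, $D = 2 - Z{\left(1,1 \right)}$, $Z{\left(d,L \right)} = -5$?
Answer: $461$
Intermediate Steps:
$D = 7$ ($D = 2 - -5 = 2 + 5 = 7$)
$u{\left(Y \right)} = -99 + 11 Y$ ($u{\left(Y \right)} = 11 \left(Y - 3^{2}\right) = 11 \left(Y - 9\right) = 11 \left(-9 + Y\right) = -99 + 11 Y$)
$7 \cdot 69 + u{\left(D \right)} = 7 \cdot 69 + \left(-99 + 11 \cdot 7\right) = 483 + \left(-99 + 77\right) = 483 - 22 = 461$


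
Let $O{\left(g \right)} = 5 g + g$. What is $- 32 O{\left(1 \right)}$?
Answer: $-192$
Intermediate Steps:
$O{\left(g \right)} = 6 g$
$- 32 O{\left(1 \right)} = - 32 \cdot 6 \cdot 1 = \left(-32\right) 6 = -192$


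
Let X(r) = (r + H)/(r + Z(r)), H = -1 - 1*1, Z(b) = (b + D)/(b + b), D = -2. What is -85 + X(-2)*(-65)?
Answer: -345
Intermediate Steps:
Z(b) = (-2 + b)/(2*b) (Z(b) = (b - 2)/(b + b) = (-2 + b)/((2*b)) = (-2 + b)*(1/(2*b)) = (-2 + b)/(2*b))
H = -2 (H = -1 - 1 = -2)
X(r) = (-2 + r)/(r + (-2 + r)/(2*r)) (X(r) = (r - 2)/(r + (-2 + r)/(2*r)) = (-2 + r)/(r + (-2 + r)/(2*r)))
-85 + X(-2)*(-65) = -85 + (2*(-2)*(-2 - 2)/(-2 - 2 + 2*(-2)²))*(-65) = -85 + (2*(-2)*(-4)/(-2 - 2 + 2*4))*(-65) = -85 + (2*(-2)*(-4)/(-2 - 2 + 8))*(-65) = -85 + (2*(-2)*(-4)/4)*(-65) = -85 + (2*(-2)*(¼)*(-4))*(-65) = -85 + 4*(-65) = -85 - 260 = -345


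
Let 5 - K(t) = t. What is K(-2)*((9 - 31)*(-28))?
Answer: 4312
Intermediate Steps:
K(t) = 5 - t
K(-2)*((9 - 31)*(-28)) = (5 - 1*(-2))*((9 - 31)*(-28)) = (5 + 2)*(-22*(-28)) = 7*616 = 4312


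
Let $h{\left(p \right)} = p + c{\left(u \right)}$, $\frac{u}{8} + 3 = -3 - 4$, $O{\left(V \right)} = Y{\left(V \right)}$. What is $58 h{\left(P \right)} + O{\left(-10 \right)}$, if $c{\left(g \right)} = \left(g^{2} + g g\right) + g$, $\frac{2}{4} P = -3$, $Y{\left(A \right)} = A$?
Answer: $737402$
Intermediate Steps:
$P = -6$ ($P = 2 \left(-3\right) = -6$)
$O{\left(V \right)} = V$
$u = -80$ ($u = -24 + 8 \left(-3 - 4\right) = -24 + 8 \left(-7\right) = -24 - 56 = -80$)
$c{\left(g \right)} = g + 2 g^{2}$ ($c{\left(g \right)} = \left(g^{2} + g^{2}\right) + g = 2 g^{2} + g = g + 2 g^{2}$)
$h{\left(p \right)} = 12720 + p$ ($h{\left(p \right)} = p - 80 \left(1 + 2 \left(-80\right)\right) = p - 80 \left(1 - 160\right) = p - -12720 = p + 12720 = 12720 + p$)
$58 h{\left(P \right)} + O{\left(-10 \right)} = 58 \left(12720 - 6\right) - 10 = 58 \cdot 12714 - 10 = 737412 - 10 = 737402$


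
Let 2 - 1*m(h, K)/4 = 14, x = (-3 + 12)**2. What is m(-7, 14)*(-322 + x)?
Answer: 11568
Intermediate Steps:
x = 81 (x = 9**2 = 81)
m(h, K) = -48 (m(h, K) = 8 - 4*14 = 8 - 56 = -48)
m(-7, 14)*(-322 + x) = -48*(-322 + 81) = -48*(-241) = 11568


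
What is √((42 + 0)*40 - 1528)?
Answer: 2*√38 ≈ 12.329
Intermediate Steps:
√((42 + 0)*40 - 1528) = √(42*40 - 1528) = √(1680 - 1528) = √152 = 2*√38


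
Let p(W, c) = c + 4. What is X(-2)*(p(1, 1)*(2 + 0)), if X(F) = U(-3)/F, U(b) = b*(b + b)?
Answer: -90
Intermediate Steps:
U(b) = 2*b**2 (U(b) = b*(2*b) = 2*b**2)
X(F) = 18/F (X(F) = (2*(-3)**2)/F = (2*9)/F = 18/F)
p(W, c) = 4 + c
X(-2)*(p(1, 1)*(2 + 0)) = (18/(-2))*((4 + 1)*(2 + 0)) = (18*(-1/2))*(5*2) = -9*10 = -90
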